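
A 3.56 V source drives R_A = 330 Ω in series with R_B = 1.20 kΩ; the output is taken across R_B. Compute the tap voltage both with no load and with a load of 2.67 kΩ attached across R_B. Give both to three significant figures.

Open-circuit: V = 3.56 × 1200/(330 + 1200) = 2.79 V.
With the load, R_B becomes R_B‖R_L = 827.9 Ω, so V = 3.56 × 827.9/1158 = 2.55 V.

Unloaded: 2.79 V; loaded: 2.55 V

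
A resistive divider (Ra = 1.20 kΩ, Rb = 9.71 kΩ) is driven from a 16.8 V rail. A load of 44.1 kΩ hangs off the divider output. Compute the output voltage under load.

V_out ≈ 14.6 V

The load sits in parallel with Rb: Rb‖R_L = (9.71 × 44.1) / (9.71 + 44.1) = 7.958 kΩ.
V_out = 16.8 × 7.958 / (1.20 + 7.958) = 16.8 × 7.958/9.158 = 14.6 V.
(Unloaded it would have been 15.0 V.)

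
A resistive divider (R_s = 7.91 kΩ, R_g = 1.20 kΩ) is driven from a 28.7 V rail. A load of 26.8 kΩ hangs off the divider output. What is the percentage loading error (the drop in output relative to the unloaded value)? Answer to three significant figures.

The divider's output (Thévenin) resistance is R_s‖R_g = 1.042 kΩ.
Fractional drop under load = R_th/(R_th + R_L) = 1.042 / (1.042 + 26.8) = 0.03742.
So the output falls by 3.74 %.

3.74 %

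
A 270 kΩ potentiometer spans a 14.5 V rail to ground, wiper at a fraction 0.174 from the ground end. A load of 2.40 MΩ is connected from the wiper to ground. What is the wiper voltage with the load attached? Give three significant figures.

V ≈ 2.48 V

The wiper splits the pot into (1−α)R = 223.0 kΩ above and αR = 46.98 kΩ below.
Lower section ‖ load = 46.08 kΩ.
V_wiper = 14.5 × 46.08/(223.0 + 46.08) = 2.48 V.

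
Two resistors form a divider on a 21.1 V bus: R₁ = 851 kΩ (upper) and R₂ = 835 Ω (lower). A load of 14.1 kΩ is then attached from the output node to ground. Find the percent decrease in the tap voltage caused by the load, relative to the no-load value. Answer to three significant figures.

5.59 %

The divider's output (Thévenin) resistance is R₁‖R₂ = 834.2 Ω.
Fractional drop under load = R_th/(R_th + R_L) = 834.2 / (834.2 + 14100) = 0.05586.
So the output falls by 5.59 %.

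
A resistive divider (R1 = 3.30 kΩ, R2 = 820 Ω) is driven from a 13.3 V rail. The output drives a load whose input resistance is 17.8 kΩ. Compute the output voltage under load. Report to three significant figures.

V_out ≈ 2.55 V

The load sits in parallel with R2: R2‖R_L = (820 × 17800) / (820 + 17800) = 783.9 Ω.
V_out = 13.3 × 783.9 / (3300 + 783.9) = 13.3 × 783.9/4084 = 2.55 V.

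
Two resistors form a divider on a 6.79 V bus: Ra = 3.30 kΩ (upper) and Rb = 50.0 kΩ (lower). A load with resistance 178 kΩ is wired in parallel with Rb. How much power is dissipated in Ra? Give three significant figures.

P ≈ 0.0849 mW

Total resistance from the source is Ra + (Rb‖R_L) = 42.34 kΩ, so I = 6.79/42.34 kΩ = 0.1604 mA.
P = I²·Ra = (0.1604 mA)² × 3.30 kΩ = 0.0849 mW.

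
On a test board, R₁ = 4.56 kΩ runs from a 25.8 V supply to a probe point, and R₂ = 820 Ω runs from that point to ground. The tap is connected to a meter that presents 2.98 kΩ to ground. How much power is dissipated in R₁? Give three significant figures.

P ≈ 112 mW

Total resistance from the source is R₁ + (R₂‖R_L) = 5203 Ω, so I = 25.8/5203 Ω = 4.959 mA.
P = I²·R₁ = (4.959 mA)² × 4.56 kΩ = 112 mW.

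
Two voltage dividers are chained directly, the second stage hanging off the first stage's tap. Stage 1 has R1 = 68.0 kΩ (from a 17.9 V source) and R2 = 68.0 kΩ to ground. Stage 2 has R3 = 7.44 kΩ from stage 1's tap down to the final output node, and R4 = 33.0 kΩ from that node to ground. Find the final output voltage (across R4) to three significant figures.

Stage 2 presents R3+R4 = 40.44 kΩ as a load on stage 1's tap.
Stage 1's lower leg becomes R2‖(R3+R4) = 25.36 kΩ, so V_mid = 17.9 × 25.36/93.36 = 4.862 V.
Stage 2 is itself unloaded: V_out = V_mid × R4/(R3+R4) = 4.862 × 33.0/40.44 = 3.97 V.

V_out ≈ 3.97 V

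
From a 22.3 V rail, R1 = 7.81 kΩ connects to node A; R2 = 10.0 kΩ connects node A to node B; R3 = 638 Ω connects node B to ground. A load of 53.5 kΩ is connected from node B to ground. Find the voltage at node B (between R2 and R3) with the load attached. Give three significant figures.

At node B, R3 is in parallel with the load: R3‖R_L = 630.5 Ω.
Below node A the resistance is R2 + (R3‖R_L) = 10630 Ω, so V_A = 22.3 × 10630/18440 = 12.86 V.
Then V_B = V_A × (R3‖R_L)/(R2 + R3‖R_L) = 12.86 × 630.5/10630 = 0.762 V.

V ≈ 0.762 V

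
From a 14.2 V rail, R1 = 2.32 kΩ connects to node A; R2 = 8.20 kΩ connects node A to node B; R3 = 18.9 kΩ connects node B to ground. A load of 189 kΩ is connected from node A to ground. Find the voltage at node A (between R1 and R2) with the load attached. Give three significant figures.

Below node A the series string R2+R3 = 27.10 kΩ sits in parallel with the 189 kΩ load: 23.70 kΩ.
V_A = 14.2 × 23.70/(2.32 + 23.70) = 12.9 V.

V ≈ 12.9 V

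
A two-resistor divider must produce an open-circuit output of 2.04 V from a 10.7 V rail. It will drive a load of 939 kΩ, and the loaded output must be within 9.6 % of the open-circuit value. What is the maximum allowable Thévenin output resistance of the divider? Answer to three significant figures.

Loading drop = R_th/(R_th + R_L) ≤ 0.0960, so R_th ≤ R_L · ε/(1−ε) = 939 kΩ × 0.0960/0.9040 = 99.7 kΩ.
(Any R1, R2 with R2/(R1+R2) = 0.191 and R1‖R2 ≤ 99.7 kΩ will meet the spec.)

R_th ≤ 99.7 kΩ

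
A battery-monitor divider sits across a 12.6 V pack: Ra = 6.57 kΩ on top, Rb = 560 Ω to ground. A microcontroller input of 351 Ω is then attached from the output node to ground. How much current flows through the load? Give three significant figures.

I_L ≈ 1.14 mA

Rb‖R_L = 215.8 Ω; V_out = 12.6 × 215.8/6786 = 0.4006 V.
I_L = V_out / R_L = 0.4006 / 351 Ω = 1.14 mA.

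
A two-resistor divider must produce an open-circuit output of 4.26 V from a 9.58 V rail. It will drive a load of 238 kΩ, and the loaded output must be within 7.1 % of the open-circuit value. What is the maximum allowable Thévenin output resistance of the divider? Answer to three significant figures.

R_th ≤ 18.2 kΩ

Loading drop = R_th/(R_th + R_L) ≤ 0.0710, so R_th ≤ R_L · ε/(1−ε) = 238 kΩ × 0.0710/0.9290 = 18.2 kΩ.
(Any R1, R2 with R2/(R1+R2) = 0.445 and R1‖R2 ≤ 18.2 kΩ will meet the spec.)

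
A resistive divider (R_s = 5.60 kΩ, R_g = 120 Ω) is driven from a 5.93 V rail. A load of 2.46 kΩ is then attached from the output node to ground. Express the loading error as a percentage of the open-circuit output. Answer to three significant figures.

The divider's output (Thévenin) resistance is R_s‖R_g = 117.5 Ω.
Fractional drop under load = R_th/(R_th + R_L) = 117.5 / (117.5 + 2460) = 0.04558.
So the output falls by 4.56 %.

4.56 %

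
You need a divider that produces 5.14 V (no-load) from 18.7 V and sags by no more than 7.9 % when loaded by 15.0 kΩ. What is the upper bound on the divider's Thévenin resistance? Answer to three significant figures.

R_th ≤ 1.29 kΩ

Loading drop = R_th/(R_th + R_L) ≤ 0.0790, so R_th ≤ R_L · ε/(1−ε) = 15.0 kΩ × 0.0790/0.9210 = 1.29 kΩ.
(Any R1, R2 with R2/(R1+R2) = 0.275 and R1‖R2 ≤ 1.29 kΩ will meet the spec.)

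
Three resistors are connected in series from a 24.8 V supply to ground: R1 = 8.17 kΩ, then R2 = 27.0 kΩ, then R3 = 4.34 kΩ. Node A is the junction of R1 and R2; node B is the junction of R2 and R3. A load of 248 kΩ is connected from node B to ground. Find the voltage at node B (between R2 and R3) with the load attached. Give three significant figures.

V ≈ 2.68 V

At node B, R3 is in parallel with the load: R3‖R_L = 4.265 kΩ.
Below node A the resistance is R2 + (R3‖R_L) = 31.27 kΩ, so V_A = 24.8 × 31.27/39.44 = 19.66 V.
Then V_B = V_A × (R3‖R_L)/(R2 + R3‖R_L) = 19.66 × 4.265/31.27 = 2.68 V.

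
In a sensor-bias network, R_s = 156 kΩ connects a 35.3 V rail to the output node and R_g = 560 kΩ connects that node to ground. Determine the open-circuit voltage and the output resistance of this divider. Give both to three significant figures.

V_th is the open-circuit tap voltage: 35.3 × 560/(156 + 560) = 27.6 V.
With the supply zeroed, R_s and R_g appear in parallel from the tap: R_th = R_s‖R_g = (156 × 560)/716.0 = 122 kΩ.

V_th = 27.6 V, R_th = 122 kΩ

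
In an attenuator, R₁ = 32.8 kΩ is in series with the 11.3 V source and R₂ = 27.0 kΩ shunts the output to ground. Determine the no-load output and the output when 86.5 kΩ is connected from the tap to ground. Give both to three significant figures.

Unloaded: 5.10 V; loaded: 4.36 V

Open-circuit: V = 11.3 × 27.0/(32.8 + 27.0) = 5.10 V.
With the load, R₂ becomes R₂‖R_L = 20.58 kΩ, so V = 11.3 × 20.58/53.38 = 4.36 V.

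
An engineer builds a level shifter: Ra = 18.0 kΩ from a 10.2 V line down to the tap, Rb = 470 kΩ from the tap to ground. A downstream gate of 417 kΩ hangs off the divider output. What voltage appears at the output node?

The load sits in parallel with Rb: Rb‖R_L = (470 × 417) / (470 + 417) = 221.0 kΩ.
V_out = 10.2 × 221.0 / (18.0 + 221.0) = 10.2 × 221.0/239.0 = 9.43 V.

V_out ≈ 9.43 V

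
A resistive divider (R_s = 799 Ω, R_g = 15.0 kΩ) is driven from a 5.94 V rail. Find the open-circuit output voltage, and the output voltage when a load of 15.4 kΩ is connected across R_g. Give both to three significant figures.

Unloaded: 5.64 V; loaded: 5.37 V

Open-circuit: V = 5.94 × 15000/(799 + 15000) = 5.64 V.
With the load, R_g becomes R_g‖R_L = 7599 Ω, so V = 5.94 × 7599/8398 = 5.37 V.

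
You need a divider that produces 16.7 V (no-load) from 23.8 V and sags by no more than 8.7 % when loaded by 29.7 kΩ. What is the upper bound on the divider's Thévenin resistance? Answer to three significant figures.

R_th ≤ 2.83 kΩ

Loading drop = R_th/(R_th + R_L) ≤ 0.0870, so R_th ≤ R_L · ε/(1−ε) = 29.7 kΩ × 0.0870/0.9130 = 2.83 kΩ.
(Any R1, R2 with R2/(R1+R2) = 0.702 and R1‖R2 ≤ 2.83 kΩ will meet the spec.)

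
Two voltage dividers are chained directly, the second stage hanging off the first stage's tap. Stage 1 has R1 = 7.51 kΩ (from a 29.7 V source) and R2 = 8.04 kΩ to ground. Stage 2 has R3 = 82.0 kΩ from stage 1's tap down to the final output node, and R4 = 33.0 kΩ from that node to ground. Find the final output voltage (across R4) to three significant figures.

V_out ≈ 4.26 V

Stage 2 presents R3+R4 = 115.0 kΩ as a load on stage 1's tap.
Stage 1's lower leg becomes R2‖(R3+R4) = 7.515 kΩ, so V_mid = 29.7 × 7.515/15.02 = 14.85 V.
Stage 2 is itself unloaded: V_out = V_mid × R4/(R3+R4) = 14.85 × 33.0/115.0 = 4.26 V.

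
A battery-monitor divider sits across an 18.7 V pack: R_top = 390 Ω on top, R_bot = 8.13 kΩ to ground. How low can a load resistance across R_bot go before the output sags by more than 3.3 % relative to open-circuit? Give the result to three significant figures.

R_L(min) ≈ 10.9 kΩ

Output resistance R_th = R_top‖R_bot = (390 × 8130)/8520 = 372.1 Ω.
The fractional drop is R_th/(R_th + R_L); requiring this ≤ 0.0330 gives R_L ≥ R_th(1/0.0330 − 1) = 372.1 × 29.30 = 10.9 kΩ.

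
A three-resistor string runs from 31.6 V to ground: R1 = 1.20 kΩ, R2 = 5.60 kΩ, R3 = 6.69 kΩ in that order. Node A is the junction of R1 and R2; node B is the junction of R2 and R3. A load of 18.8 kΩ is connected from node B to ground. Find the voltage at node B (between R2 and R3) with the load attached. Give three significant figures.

At node B, R3 is in parallel with the load: R3‖R_L = 4.934 kΩ.
Below node A the resistance is R2 + (R3‖R_L) = 10.53 kΩ, so V_A = 31.6 × 10.53/11.73 = 28.37 V.
Then V_B = V_A × (R3‖R_L)/(R2 + R3‖R_L) = 28.37 × 4.934/10.53 = 13.3 V.

V ≈ 13.3 V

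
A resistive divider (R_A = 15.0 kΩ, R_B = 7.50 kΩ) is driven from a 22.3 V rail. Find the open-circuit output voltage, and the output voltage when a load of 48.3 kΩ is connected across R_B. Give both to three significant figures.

Unloaded: 7.43 V; loaded: 6.74 V

Open-circuit: V = 22.3 × 7.50/(15.0 + 7.50) = 7.43 V.
With the load, R_B becomes R_B‖R_L = 6.492 kΩ, so V = 22.3 × 6.492/21.49 = 6.74 V.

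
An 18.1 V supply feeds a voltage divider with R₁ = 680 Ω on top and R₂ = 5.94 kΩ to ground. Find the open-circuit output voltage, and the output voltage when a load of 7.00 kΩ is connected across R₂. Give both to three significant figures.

Unloaded: 16.2 V; loaded: 14.9 V

Open-circuit: V = 18.1 × 5940/(680 + 5940) = 16.2 V.
With the load, R₂ becomes R₂‖R_L = 3213 Ω, so V = 18.1 × 3213/3893 = 14.9 V.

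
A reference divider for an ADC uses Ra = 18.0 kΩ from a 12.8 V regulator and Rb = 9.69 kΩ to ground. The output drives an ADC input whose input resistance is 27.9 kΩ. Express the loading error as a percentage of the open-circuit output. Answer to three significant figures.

18.4 %

Unloaded V = 12.8 × 9.69/27.69 = 4.479 V.
Loaded: Rb‖R_L = 7.192 kΩ, giving V = 12.8 × 7.192/25.19 = 3.654 V.
Drop = (4.479 − 3.654) / 4.479 = 18.4 %.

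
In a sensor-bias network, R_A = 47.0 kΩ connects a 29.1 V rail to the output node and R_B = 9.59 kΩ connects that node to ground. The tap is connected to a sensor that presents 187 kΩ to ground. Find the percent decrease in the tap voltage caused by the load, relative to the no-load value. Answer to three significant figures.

The divider's output (Thévenin) resistance is R_A‖R_B = 7.965 kΩ.
Fractional drop under load = R_th/(R_th + R_L) = 7.965 / (7.965 + 187) = 0.04085.
So the output falls by 4.09 %.

4.09 %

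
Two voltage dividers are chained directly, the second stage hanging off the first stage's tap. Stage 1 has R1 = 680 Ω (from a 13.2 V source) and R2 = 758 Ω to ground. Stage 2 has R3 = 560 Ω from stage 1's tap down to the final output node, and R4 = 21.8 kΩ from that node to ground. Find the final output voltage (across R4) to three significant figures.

V_out ≈ 6.68 V

Stage 2 presents R3+R4 = 22360 Ω as a load on stage 1's tap.
Stage 1's lower leg becomes R2‖(R3+R4) = 733.1 Ω, so V_mid = 13.2 × 733.1/1413 = 6.848 V.
Stage 2 is itself unloaded: V_out = V_mid × R4/(R3+R4) = 6.848 × 21800/22360 = 6.68 V.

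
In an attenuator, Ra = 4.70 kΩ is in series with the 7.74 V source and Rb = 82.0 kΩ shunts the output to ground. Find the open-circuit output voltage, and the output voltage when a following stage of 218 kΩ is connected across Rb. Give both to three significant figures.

Unloaded: 7.32 V; loaded: 7.17 V

Open-circuit: V = 7.74 × 82.0/(4.70 + 82.0) = 7.32 V.
With the load, Rb becomes Rb‖R_L = 59.59 kΩ, so V = 7.74 × 59.59/64.29 = 7.17 V.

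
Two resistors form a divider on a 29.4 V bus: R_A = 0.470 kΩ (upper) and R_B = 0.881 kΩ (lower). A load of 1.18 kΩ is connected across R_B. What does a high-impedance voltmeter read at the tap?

V_out ≈ 15.2 V

The load sits in parallel with R_B: R_B‖R_L = (881 × 1180) / (881 + 1180) = 504.4 Ω.
V_out = 29.4 × 504.4 / (470 + 504.4) = 29.4 × 504.4/974.4 = 15.2 V.
(Unloaded it would have been 19.2 V.)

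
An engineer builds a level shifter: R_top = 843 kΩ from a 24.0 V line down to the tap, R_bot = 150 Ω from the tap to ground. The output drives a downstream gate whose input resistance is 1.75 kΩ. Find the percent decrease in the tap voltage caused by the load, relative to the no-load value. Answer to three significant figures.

The divider's output (Thévenin) resistance is R_top‖R_bot = 150.0 Ω.
Fractional drop under load = R_th/(R_th + R_L) = 150.0 / (150.0 + 1750) = 0.07893.
So the output falls by 7.89 %.

7.89 %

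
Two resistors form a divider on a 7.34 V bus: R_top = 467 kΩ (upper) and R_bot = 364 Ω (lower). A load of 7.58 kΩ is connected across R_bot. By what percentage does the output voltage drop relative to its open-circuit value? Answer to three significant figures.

4.58 %

The divider's output (Thévenin) resistance is R_top‖R_bot = 363.7 Ω.
Fractional drop under load = R_th/(R_th + R_L) = 363.7 / (363.7 + 7580) = 0.04579.
So the output falls by 4.58 %.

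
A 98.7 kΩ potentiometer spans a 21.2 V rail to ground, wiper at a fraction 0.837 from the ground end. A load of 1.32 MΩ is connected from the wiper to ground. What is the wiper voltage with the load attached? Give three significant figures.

V ≈ 17.6 V

The wiper splits the pot into (1−α)R = 16.09 kΩ above and αR = 82.61 kΩ below.
Lower section ‖ load = 77.75 kΩ.
V_wiper = 21.2 × 77.75/(16.09 + 77.75) = 17.6 V.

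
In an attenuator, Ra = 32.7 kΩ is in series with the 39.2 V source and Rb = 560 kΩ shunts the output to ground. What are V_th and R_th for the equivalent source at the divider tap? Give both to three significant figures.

V_th = 37.0 V, R_th = 30.9 kΩ

V_th is the open-circuit tap voltage: 39.2 × 560/(32.7 + 560) = 37.0 V.
With the supply zeroed, Ra and Rb appear in parallel from the tap: R_th = Ra‖Rb = (32.7 × 560)/592.7 = 30.9 kΩ.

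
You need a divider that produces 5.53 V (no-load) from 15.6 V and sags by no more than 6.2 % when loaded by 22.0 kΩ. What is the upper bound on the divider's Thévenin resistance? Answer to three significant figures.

R_th ≤ 1.45 kΩ

Loading drop = R_th/(R_th + R_L) ≤ 0.0620, so R_th ≤ R_L · ε/(1−ε) = 22.0 kΩ × 0.0620/0.9380 = 1.45 kΩ.
(Any R1, R2 with R2/(R1+R2) = 0.354 and R1‖R2 ≤ 1.45 kΩ will meet the spec.)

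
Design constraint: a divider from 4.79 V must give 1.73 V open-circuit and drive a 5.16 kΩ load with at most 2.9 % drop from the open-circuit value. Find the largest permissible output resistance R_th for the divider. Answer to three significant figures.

Loading drop = R_th/(R_th + R_L) ≤ 0.0290, so R_th ≤ R_L · ε/(1−ε) = 5.16 kΩ × 0.0290/0.9710 = 154 Ω.
(Any R1, R2 with R2/(R1+R2) = 0.361 and R1‖R2 ≤ 154 Ω will meet the spec.)

R_th ≤ 154 Ω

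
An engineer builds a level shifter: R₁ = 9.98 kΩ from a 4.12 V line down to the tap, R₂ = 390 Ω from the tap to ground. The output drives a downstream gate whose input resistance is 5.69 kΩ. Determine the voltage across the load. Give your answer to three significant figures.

The load sits in parallel with R₂: R₂‖R_L = (390 × 5690) / (390 + 5690) = 365.0 Ω.
V_out = 4.12 × 365.0 / (9980 + 365.0) = 4.12 × 365.0/10340 = 0.145 V.

V_out ≈ 0.145 V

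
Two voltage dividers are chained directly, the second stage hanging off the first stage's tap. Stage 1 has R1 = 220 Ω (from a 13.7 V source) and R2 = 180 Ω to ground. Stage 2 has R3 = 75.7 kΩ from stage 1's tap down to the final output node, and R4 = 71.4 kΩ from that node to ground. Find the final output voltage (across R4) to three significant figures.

Stage 2 presents R3+R4 = 147100 Ω as a load on stage 1's tap.
Stage 1's lower leg becomes R2‖(R3+R4) = 179.8 Ω, so V_mid = 13.7 × 179.8/399.8 = 6.161 V.
Stage 2 is itself unloaded: V_out = V_mid × R4/(R3+R4) = 6.161 × 71400/147100 = 2.99 V.

V_out ≈ 2.99 V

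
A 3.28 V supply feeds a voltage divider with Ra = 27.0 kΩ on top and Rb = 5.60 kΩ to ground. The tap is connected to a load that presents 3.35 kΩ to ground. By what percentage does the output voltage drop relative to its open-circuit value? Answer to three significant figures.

58.1 %

The divider's output (Thévenin) resistance is Ra‖Rb = 4.638 kΩ.
Fractional drop under load = R_th/(R_th + R_L) = 4.638 / (4.638 + 3.35) = 0.5806.
So the output falls by 58.1 %.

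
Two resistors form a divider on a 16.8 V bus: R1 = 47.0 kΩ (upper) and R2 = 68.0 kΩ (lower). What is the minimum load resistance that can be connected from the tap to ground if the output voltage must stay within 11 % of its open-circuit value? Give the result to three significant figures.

Output resistance R_th = R1‖R2 = (47.0 × 68.0)/115.0 = 27.79 kΩ.
The fractional drop is R_th/(R_th + R_L); requiring this ≤ 0.110 gives R_L ≥ R_th(1/0.110 − 1) = 27.79 × 8.091 = 225 kΩ.

R_L(min) ≈ 225 kΩ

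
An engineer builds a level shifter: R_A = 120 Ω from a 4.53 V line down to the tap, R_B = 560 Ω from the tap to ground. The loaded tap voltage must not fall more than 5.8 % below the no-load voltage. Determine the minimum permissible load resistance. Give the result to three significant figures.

R_L(min) ≈ 1.61 kΩ

Output resistance R_th = R_A‖R_B = (120 × 560)/680.0 = 98.82 Ω.
The fractional drop is R_th/(R_th + R_L); requiring this ≤ 0.0580 gives R_L ≥ R_th(1/0.0580 − 1) = 98.82 × 16.24 = 1.61 kΩ.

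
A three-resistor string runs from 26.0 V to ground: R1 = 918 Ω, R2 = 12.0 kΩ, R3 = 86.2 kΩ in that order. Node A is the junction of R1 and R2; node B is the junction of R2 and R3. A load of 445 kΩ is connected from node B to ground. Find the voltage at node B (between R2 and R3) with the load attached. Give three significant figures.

V ≈ 22.1 V

At node B, R3 is in parallel with the load: R3‖R_L = 72210 Ω.
Below node A the resistance is R2 + (R3‖R_L) = 84210 Ω, so V_A = 26.0 × 84210/85130 = 25.72 V.
Then V_B = V_A × (R3‖R_L)/(R2 + R3‖R_L) = 25.72 × 72210/84210 = 22.1 V.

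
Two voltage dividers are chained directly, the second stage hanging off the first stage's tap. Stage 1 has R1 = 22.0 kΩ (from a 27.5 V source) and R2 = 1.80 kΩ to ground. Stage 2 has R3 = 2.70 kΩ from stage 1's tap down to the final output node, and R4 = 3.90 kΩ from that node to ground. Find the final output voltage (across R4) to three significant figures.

Stage 2 presents R3+R4 = 6.600 kΩ as a load on stage 1's tap.
Stage 1's lower leg becomes R2‖(R3+R4) = 1.414 kΩ, so V_mid = 27.5 × 1.414/23.41 = 1.661 V.
Stage 2 is itself unloaded: V_out = V_mid × R4/(R3+R4) = 1.661 × 3.90/6.600 = 0.982 V.

V_out ≈ 0.982 V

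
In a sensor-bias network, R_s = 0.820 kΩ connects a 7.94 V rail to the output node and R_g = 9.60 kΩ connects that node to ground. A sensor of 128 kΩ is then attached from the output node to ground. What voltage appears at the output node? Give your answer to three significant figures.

The load sits in parallel with R_g: R_g‖R_L = (9600 × 128000) / (9600 + 128000) = 8930 Ω.
V_out = 7.94 × 8930 / (820 + 8930) = 7.94 × 8930/9750 = 7.27 V.
(Unloaded it would have been 7.32 V.)

V_out ≈ 7.27 V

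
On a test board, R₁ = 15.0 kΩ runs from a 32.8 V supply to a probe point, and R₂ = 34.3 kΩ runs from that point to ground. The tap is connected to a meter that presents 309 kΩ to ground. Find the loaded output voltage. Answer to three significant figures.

The load sits in parallel with R₂: R₂‖R_L = (34.3 × 309) / (34.3 + 309) = 30.87 kΩ.
V_out = 32.8 × 30.87 / (15.0 + 30.87) = 32.8 × 30.87/45.87 = 22.1 V.

V_out ≈ 22.1 V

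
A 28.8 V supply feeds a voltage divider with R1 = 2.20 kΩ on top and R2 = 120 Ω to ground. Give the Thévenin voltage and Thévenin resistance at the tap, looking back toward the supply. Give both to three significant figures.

V_th is the open-circuit tap voltage: 28.8 × 120/(2200 + 120) = 1.49 V.
With the supply zeroed, R1 and R2 appear in parallel from the tap: R_th = R1‖R2 = (2200 × 120)/2320 = 114 Ω.

V_th = 1.49 V, R_th = 114 Ω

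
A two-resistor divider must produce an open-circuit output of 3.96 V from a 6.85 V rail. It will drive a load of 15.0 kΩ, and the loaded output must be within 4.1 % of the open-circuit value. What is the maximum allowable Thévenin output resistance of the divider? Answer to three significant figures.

Loading drop = R_th/(R_th + R_L) ≤ 0.0410, so R_th ≤ R_L · ε/(1−ε) = 15.0 kΩ × 0.0410/0.9590 = 641 Ω.

R_th ≤ 641 Ω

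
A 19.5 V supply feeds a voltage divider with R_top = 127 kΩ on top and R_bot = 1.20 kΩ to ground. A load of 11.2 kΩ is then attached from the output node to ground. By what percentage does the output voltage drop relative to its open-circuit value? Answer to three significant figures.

Unloaded V = 19.5 × 1.20/128.2 = 0.18253 V.
Loaded: R_bot‖R_L = 1.084 kΩ, giving V = 19.5 × 1.084/128.1 = 0.16501 V.
Drop = (0.18253 − 0.16501) / 0.18253 = 9.60 %.

9.60 %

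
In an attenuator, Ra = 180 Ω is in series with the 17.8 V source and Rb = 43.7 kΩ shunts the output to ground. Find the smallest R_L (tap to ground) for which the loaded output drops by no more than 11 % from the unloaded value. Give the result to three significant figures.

R_L(min) ≈ 1.45 kΩ

Output resistance R_th = Ra‖Rb = (180 × 43700)/43880 = 179.3 Ω.
The fractional drop is R_th/(R_th + R_L); requiring this ≤ 0.110 gives R_L ≥ R_th(1/0.110 − 1) = 179.3 × 8.091 = 1.45 kΩ.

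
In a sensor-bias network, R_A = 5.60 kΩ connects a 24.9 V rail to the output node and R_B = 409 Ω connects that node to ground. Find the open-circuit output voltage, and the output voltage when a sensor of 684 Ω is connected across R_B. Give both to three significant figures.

Open-circuit: V = 24.9 × 409/(5600 + 409) = 1.69 V.
With the load, R_B becomes R_B‖R_L = 256.0 Ω, so V = 24.9 × 256.0/5856 = 1.09 V.

Unloaded: 1.69 V; loaded: 1.09 V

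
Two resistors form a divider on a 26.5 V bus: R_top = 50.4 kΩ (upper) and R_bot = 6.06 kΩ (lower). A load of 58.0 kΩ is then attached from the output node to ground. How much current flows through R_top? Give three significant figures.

I ≈ 0.474 mA

R_bot‖R_L = 5.487 kΩ, so the source sees R_top + R_bot‖R_L = 55.89 kΩ.
I = 26.5 V / 55.89 kΩ = 0.474 mA.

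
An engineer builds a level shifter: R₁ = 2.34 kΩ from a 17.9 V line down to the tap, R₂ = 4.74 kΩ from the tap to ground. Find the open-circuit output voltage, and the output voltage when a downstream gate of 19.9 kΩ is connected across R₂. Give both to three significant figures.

Open-circuit: V = 17.9 × 4.74/(2.34 + 4.74) = 12.0 V.
With the load, R₂ becomes R₂‖R_L = 3.828 kΩ, so V = 17.9 × 3.828/6.168 = 11.1 V.

Unloaded: 12.0 V; loaded: 11.1 V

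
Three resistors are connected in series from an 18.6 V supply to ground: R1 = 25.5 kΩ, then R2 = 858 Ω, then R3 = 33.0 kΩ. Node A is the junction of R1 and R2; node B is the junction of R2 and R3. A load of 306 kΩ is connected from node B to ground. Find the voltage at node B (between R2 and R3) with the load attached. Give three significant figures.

V ≈ 9.87 V

At node B, R3 is in parallel with the load: R3‖R_L = 29790 Ω.
Below node A the resistance is R2 + (R3‖R_L) = 30650 Ω, so V_A = 18.6 × 30650/56150 = 10.15 V.
Then V_B = V_A × (R3‖R_L)/(R2 + R3‖R_L) = 10.15 × 29790/30650 = 9.87 V.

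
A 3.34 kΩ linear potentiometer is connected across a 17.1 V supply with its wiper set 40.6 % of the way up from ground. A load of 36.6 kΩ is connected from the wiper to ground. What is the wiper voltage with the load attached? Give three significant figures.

V ≈ 6.79 V

The wiper splits the pot into (1−α)R = 1.984 kΩ above and αR = 1.356 kΩ below.
Lower section ‖ load = 1.308 kΩ.
V_wiper = 17.1 × 1.308/(1.984 + 1.308) = 6.79 V.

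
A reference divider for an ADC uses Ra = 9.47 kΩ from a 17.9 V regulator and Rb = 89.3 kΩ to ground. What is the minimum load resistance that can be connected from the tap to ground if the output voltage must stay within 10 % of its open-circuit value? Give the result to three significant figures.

R_L(min) ≈ 77.1 kΩ

Output resistance R_th = Ra‖Rb = (9.47 × 89.3)/98.77 = 8.562 kΩ.
The fractional drop is R_th/(R_th + R_L); requiring this ≤ 0.100 gives R_L ≥ R_th(1/0.100 − 1) = 8.562 × 9.000 = 77.1 kΩ.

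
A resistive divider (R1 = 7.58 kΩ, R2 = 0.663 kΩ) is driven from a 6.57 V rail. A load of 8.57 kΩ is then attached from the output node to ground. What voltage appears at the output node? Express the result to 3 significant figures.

The load sits in parallel with R2: R2‖R_L = (663 × 8570) / (663 + 8570) = 615.4 Ω.
V_out = 6.57 × 615.4 / (7580 + 615.4) = 6.57 × 615.4/8195 = 0.493 V.

V_out ≈ 0.493 V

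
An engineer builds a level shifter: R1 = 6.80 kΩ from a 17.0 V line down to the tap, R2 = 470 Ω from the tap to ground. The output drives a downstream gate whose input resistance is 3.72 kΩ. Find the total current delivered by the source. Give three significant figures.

I ≈ 2.36 mA

R2‖R_L = 417.3 Ω, so the source sees R1 + R2‖R_L = 7217 Ω.
I = 17.0 V / 7217 Ω = 2.36 mA.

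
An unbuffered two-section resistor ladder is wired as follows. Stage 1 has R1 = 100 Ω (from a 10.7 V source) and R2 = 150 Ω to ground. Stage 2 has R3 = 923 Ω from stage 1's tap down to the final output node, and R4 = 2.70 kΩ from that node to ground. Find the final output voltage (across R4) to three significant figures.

Stage 2 presents R3+R4 = 3623 Ω as a load on stage 1's tap.
Stage 1's lower leg becomes R2‖(R3+R4) = 144.0 Ω, so V_mid = 10.7 × 144.0/244.0 = 6.315 V.
Stage 2 is itself unloaded: V_out = V_mid × R4/(R3+R4) = 6.315 × 2700/3623 = 4.71 V.

V_out ≈ 4.71 V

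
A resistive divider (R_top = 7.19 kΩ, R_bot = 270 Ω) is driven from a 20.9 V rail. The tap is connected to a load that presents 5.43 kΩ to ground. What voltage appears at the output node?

The load sits in parallel with R_bot: R_bot‖R_L = (270 × 5430) / (270 + 5430) = 257.2 Ω.
V_out = 20.9 × 257.2 / (7190 + 257.2) = 20.9 × 257.2/7447 = 0.722 V.

V_out ≈ 0.722 V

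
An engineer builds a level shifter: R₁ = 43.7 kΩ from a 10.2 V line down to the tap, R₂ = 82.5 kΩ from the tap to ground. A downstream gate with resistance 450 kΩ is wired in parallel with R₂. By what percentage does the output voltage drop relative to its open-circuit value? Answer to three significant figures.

The divider's output (Thévenin) resistance is R₁‖R₂ = 28.57 kΩ.
Fractional drop under load = R_th/(R_th + R_L) = 28.57 / (28.57 + 450) = 0.05969.
So the output falls by 5.97 %.

5.97 %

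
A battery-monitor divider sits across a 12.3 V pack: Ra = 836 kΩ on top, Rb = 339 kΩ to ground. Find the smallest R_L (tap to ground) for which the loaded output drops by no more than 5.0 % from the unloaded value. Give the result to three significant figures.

R_L(min) ≈ 4.58 MΩ

Output resistance R_th = Ra‖Rb = (836 × 339)/1175 = 241.2 kΩ.
The fractional drop is R_th/(R_th + R_L); requiring this ≤ 0.0500 gives R_L ≥ R_th(1/0.0500 − 1) = 241.2 × 19.00 = 4.58 MΩ.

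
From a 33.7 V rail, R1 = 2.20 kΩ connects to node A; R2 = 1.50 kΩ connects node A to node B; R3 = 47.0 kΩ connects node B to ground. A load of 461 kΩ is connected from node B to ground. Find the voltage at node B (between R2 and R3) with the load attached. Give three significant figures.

At node B, R3 is in parallel with the load: R3‖R_L = 42.65 kΩ.
Below node A the resistance is R2 + (R3‖R_L) = 44.15 kΩ, so V_A = 33.7 × 44.15/46.35 = 32.10 V.
Then V_B = V_A × (R3‖R_L)/(R2 + R3‖R_L) = 32.10 × 42.65/44.15 = 31.0 V.

V ≈ 31.0 V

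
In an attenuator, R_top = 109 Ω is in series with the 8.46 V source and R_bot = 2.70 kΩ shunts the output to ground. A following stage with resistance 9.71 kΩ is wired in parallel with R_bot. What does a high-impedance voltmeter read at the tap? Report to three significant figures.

The load sits in parallel with R_bot: R_bot‖R_L = (2700 × 9710) / (2700 + 9710) = 2113 Ω.
V_out = 8.46 × 2113 / (109 + 2113) = 8.46 × 2113/2222 = 8.04 V.

V_out ≈ 8.04 V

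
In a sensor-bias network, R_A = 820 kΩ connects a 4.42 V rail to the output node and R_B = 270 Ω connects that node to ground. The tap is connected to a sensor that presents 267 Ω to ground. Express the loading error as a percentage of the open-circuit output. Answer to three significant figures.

The divider's output (Thévenin) resistance is R_A‖R_B = 269.9 Ω.
Fractional drop under load = R_th/(R_th + R_L) = 269.9 / (269.9 + 267) = 0.5027.
So the output falls by 50.3 %.

50.3 %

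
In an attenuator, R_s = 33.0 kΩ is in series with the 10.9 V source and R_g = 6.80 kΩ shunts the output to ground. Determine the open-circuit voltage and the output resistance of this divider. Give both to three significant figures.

V_th is the open-circuit tap voltage: 10.9 × 6.80/(33.0 + 6.80) = 1.86 V.
With the supply zeroed, R_s and R_g appear in parallel from the tap: R_th = R_s‖R_g = (33.0 × 6.80)/39.80 = 5.64 kΩ.

V_th = 1.86 V, R_th = 5.64 kΩ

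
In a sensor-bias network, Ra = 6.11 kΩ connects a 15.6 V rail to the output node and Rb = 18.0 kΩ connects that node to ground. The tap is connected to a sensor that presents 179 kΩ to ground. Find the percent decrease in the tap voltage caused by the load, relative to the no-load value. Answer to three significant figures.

The divider's output (Thévenin) resistance is Ra‖Rb = 4.562 kΩ.
Fractional drop under load = R_th/(R_th + R_L) = 4.562 / (4.562 + 179) = 0.02485.
So the output falls by 2.49 %.

2.49 %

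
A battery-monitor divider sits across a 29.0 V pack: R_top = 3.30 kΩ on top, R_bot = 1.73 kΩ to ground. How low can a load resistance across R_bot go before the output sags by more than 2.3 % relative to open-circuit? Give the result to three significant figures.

R_L(min) ≈ 48.2 kΩ

Output resistance R_th = R_top‖R_bot = (3.30 × 1.73)/5.030 = 1.135 kΩ.
The fractional drop is R_th/(R_th + R_L); requiring this ≤ 0.0230 gives R_L ≥ R_th(1/0.0230 − 1) = 1.135 × 42.48 = 48.2 kΩ.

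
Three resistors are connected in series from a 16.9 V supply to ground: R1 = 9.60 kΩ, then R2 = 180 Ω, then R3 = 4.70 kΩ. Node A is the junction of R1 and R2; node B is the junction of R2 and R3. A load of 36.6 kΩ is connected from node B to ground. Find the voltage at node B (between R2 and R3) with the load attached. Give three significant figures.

At node B, R3 is in parallel with the load: R3‖R_L = 4165 Ω.
Below node A the resistance is R2 + (R3‖R_L) = 4345 Ω, so V_A = 16.9 × 4345/13950 = 5.266 V.
Then V_B = V_A × (R3‖R_L)/(R2 + R3‖R_L) = 5.266 × 4165/4345 = 5.05 V.

V ≈ 5.05 V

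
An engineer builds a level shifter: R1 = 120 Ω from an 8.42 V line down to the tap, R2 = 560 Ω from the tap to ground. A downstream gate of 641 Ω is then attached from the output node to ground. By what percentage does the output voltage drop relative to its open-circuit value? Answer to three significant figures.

13.4 %

Unloaded V = 8.42 × 560/680.0 = 6.9341 V.
Loaded: R2‖R_L = 298.9 Ω, giving V = 8.42 × 298.9/418.9 = 6.0079 V.
Drop = (6.9341 − 6.0079) / 6.9341 = 13.4 %.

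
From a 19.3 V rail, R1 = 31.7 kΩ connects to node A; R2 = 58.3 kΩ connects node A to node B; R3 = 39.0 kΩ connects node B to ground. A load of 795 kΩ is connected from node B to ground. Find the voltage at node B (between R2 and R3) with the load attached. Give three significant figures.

V ≈ 5.64 V

At node B, R3 is in parallel with the load: R3‖R_L = 37.18 kΩ.
Below node A the resistance is R2 + (R3‖R_L) = 95.48 kΩ, so V_A = 19.3 × 95.48/127.2 = 14.49 V.
Then V_B = V_A × (R3‖R_L)/(R2 + R3‖R_L) = 14.49 × 37.18/95.48 = 5.64 V.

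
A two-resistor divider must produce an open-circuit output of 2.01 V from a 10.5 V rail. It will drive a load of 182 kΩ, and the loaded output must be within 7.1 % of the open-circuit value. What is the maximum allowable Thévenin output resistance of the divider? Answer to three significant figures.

R_th ≤ 13.9 kΩ

Loading drop = R_th/(R_th + R_L) ≤ 0.0710, so R_th ≤ R_L · ε/(1−ε) = 182 kΩ × 0.0710/0.9290 = 13.9 kΩ.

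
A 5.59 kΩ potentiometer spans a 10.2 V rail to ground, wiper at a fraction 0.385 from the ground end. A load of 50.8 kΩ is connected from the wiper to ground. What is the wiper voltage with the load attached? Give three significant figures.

The wiper splits the pot into (1−α)R = 3.438 kΩ above and αR = 2.152 kΩ below.
Lower section ‖ load = 2.065 kΩ.
V_wiper = 10.2 × 2.065/(3.438 + 2.065) = 3.83 V.

V ≈ 3.83 V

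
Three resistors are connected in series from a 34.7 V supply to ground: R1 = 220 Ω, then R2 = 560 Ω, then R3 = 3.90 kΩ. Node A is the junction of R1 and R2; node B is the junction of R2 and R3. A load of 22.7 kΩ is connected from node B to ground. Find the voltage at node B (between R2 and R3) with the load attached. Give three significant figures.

V ≈ 28.1 V

At node B, R3 is in parallel with the load: R3‖R_L = 3328 Ω.
Below node A the resistance is R2 + (R3‖R_L) = 3888 Ω, so V_A = 34.7 × 3888/4108 = 32.84 V.
Then V_B = V_A × (R3‖R_L)/(R2 + R3‖R_L) = 32.84 × 3328/3888 = 28.1 V.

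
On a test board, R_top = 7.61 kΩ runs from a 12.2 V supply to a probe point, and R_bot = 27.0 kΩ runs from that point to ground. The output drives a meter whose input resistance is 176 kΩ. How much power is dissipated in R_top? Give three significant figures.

Total resistance from the source is R_top + (R_bot‖R_L) = 31.02 kΩ, so I = 12.2/31.02 kΩ = 0.3933 mA.
P = I²·R_top = (0.3933 mA)² × 7.61 kΩ = 1.18 mW.

P ≈ 1.18 mW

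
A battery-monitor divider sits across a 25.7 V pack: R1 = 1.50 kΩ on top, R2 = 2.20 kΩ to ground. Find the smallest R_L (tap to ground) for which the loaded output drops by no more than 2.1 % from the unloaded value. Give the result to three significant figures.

R_L(min) ≈ 41.6 kΩ

Output resistance R_th = R1‖R2 = (1500 × 2200)/3700 = 891.9 Ω.
The fractional drop is R_th/(R_th + R_L); requiring this ≤ 0.0210 gives R_L ≥ R_th(1/0.0210 − 1) = 891.9 × 46.62 = 41.6 kΩ.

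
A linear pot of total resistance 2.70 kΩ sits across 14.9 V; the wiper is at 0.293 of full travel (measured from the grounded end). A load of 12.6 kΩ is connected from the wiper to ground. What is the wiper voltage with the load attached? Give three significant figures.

The wiper splits the pot into (1−α)R = 1909 Ω above and αR = 791.1 Ω below.
Lower section ‖ load = 744.4 Ω.
V_wiper = 14.9 × 744.4/(1909 + 744.4) = 4.18 V.

V ≈ 4.18 V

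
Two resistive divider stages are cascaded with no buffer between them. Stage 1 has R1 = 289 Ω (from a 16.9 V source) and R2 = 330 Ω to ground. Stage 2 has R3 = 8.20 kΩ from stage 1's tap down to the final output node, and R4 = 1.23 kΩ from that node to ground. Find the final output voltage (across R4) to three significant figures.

V_out ≈ 1.16 V

Stage 2 presents R3+R4 = 9430 Ω as a load on stage 1's tap.
Stage 1's lower leg becomes R2‖(R3+R4) = 318.8 Ω, so V_mid = 16.9 × 318.8/607.8 = 8.865 V.
Stage 2 is itself unloaded: V_out = V_mid × R4/(R3+R4) = 8.865 × 1230/9430 = 1.16 V.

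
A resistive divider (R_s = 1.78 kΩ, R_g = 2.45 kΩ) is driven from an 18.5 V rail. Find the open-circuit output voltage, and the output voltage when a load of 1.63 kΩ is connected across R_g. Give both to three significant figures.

Open-circuit: V = 18.5 × 2.45/(1.78 + 2.45) = 10.7 V.
With the load, R_g becomes R_g‖R_L = 0.9788 kΩ, so V = 18.5 × 0.9788/2.759 = 6.56 V.

Unloaded: 10.7 V; loaded: 6.56 V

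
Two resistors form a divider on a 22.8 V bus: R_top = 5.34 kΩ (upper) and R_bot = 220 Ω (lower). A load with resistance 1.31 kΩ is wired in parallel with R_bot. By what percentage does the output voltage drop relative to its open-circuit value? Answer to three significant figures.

13.9 %

The divider's output (Thévenin) resistance is R_top‖R_bot = 211.3 Ω.
Fractional drop under load = R_th/(R_th + R_L) = 211.3 / (211.3 + 1310) = 0.1389.
So the output falls by 13.9 %.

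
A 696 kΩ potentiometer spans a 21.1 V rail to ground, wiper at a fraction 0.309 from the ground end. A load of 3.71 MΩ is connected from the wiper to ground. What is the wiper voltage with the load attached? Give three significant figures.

The wiper splits the pot into (1−α)R = 480.9 kΩ above and αR = 215.1 kΩ below.
Lower section ‖ load = 203.3 kΩ.
V_wiper = 21.1 × 203.3/(480.9 + 203.3) = 6.27 V.

V ≈ 6.27 V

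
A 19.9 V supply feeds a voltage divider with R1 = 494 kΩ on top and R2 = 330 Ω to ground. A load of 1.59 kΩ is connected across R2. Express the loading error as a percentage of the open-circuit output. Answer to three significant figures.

17.2 %

The divider's output (Thévenin) resistance is R1‖R2 = 329.8 Ω.
Fractional drop under load = R_th/(R_th + R_L) = 329.8 / (329.8 + 1590) = 0.1718.
So the output falls by 17.2 %.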